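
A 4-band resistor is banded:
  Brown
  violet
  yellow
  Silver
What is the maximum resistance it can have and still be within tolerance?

187000 Ω

Brown → 1 (first significant figure)
Violet → 7 (second significant figure)
Yellow → ×10^4 multiplier
Silver → ±10% tolerance
17 × 10000 = 170000 Ω
Maximum = 170000 × (1 + 10/100) = 187000 Ω.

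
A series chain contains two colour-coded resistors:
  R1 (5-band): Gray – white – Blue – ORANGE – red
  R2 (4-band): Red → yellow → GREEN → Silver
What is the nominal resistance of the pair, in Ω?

3296000 Ω

R1: grey, white, blue → 896; orange ×10^3 → 896000 Ω.
R2: red, yellow → 24; green ×10^5 → 2400000 Ω.
Series: 896000 + 2400000 = 3296000 Ω.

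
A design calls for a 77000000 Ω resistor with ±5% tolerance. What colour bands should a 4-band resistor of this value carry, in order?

violet, violet, blue, gold

77000000 Ω = 77 × 10^6.
7 → violet
7 → violet
Multiplier 10^6 → blue.
±5% tolerance → gold.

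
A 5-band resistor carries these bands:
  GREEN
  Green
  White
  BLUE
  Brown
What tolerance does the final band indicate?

The last band, brown, is the tolerance band.
Brown corresponds to ±1%.

±1%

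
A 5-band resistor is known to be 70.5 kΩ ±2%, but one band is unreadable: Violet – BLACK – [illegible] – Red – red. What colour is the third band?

green

70500 Ω = 705 × 10^2.
The third band gives digit 5 of the significand, and 5 is green.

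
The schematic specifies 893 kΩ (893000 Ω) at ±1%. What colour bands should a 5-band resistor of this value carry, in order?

grey, white, orange, orange, brown

893000 Ω = 893 × 10^3.
8 → grey
9 → white
3 → orange
Multiplier 10^3 → orange.
±1% tolerance → brown.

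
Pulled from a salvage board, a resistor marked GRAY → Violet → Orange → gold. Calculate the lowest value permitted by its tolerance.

Grey → 8 (first significant figure)
Violet → 7 (second significant figure)
Orange → ×10^3 multiplier
Gold → ±5% tolerance
87 × 1000 = 87000 Ω
Lowest = 87000 × (1 − 5/100) = 82650 Ω.

82650 Ω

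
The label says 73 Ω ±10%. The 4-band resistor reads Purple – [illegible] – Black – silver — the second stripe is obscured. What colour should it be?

orange

73 Ω = 73 × 10^0.
The second band gives digit 3 of the significand, and 3 is orange.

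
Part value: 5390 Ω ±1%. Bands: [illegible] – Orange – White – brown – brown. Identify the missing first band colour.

green

5390 Ω = 539 × 10^1.
The first band gives digit 5 of the significand, and 5 is green.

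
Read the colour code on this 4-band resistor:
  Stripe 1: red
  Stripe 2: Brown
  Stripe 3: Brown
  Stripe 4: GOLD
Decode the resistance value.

210 Ω

Red → 2 (first significant figure)
Brown → 1 (second significant figure)
Brown → ×10 multiplier
21 × 10 = 210 Ω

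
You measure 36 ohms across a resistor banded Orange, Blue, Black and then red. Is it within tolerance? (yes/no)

Orange → 3 (first significant figure)
Blue → 6 (second significant figure)
Black → ×1 multiplier
Red → ±2% tolerance
36 × 1 = 36 Ω
Allowed range: 35.28 Ω to 36.72 Ω.
36 ohms lies inside that range.

yes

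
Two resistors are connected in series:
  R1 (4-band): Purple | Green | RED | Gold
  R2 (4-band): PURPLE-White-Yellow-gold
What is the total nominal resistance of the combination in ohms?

R1: violet, green → 75; red ×10^2 → 7500 Ω.
R2: violet, white → 79; yellow ×10^4 → 790000 Ω.
Series: 7500 + 790000 = 797500 Ω.

797500 Ω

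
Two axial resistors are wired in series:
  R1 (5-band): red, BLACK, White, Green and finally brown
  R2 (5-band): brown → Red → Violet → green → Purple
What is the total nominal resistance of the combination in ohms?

33600000 Ω

R1: red, black, white → 209; green ×10^5 → 20900000 Ω.
R2: brown, red, violet → 127; green ×10^5 → 12700000 Ω.
Series: 20900000 + 12700000 = 33600000 Ω.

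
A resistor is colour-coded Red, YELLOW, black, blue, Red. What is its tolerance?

The last band, red, is the tolerance band.
Red corresponds to ±2%.

±2%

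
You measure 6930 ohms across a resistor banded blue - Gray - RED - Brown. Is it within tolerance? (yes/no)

Blue → 6 (first significant figure)
Grey → 8 (second significant figure)
Red → ×10^2 multiplier
Brown → ±1% tolerance
68 × 100 = 6800 Ω
Allowed range: 6732 Ω to 6868 Ω.
6930 ohms lies outside that range.

no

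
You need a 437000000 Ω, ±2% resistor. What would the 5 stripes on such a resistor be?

yellow, orange, violet, blue, red

437000000 Ω = 437 × 10^6.
4 → yellow
3 → orange
7 → violet
Multiplier 10^6 → blue.
±2% tolerance → red.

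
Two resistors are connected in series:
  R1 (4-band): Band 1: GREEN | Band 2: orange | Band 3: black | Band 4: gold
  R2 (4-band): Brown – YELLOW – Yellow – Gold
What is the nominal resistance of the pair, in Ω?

140053 Ω

R1: green, orange → 53; black ×1 → 53 Ω.
R2: brown, yellow → 14; yellow ×10^4 → 140000 Ω.
Series: 53 + 140000 = 140053 Ω.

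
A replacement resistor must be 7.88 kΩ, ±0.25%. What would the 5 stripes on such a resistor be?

violet, grey, grey, brown, blue

7880 Ω = 788 × 10^1.
7 → violet
8 → grey
8 → grey
Multiplier 10^1 → brown.
±0.25% tolerance → blue.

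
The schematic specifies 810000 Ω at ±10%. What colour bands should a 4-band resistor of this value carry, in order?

grey, brown, yellow, silver

810000 Ω = 81 × 10^4.
8 → grey
1 → brown
Multiplier 10^4 → yellow.
±10% tolerance → silver.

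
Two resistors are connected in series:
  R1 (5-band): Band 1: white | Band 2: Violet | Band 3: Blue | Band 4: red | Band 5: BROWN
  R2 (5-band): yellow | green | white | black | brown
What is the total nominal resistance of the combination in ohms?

98059 Ω

R1: white, violet, blue → 976; red ×10^2 → 97600 Ω.
R2: yellow, green, white → 459; black ×1 → 459 Ω.
Series: 97600 + 459 = 98059 Ω.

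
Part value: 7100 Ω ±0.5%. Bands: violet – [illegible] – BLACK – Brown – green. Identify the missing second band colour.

brown

7100 Ω = 710 × 10^1.
The second band gives digit 1 of the significand, and 1 is brown.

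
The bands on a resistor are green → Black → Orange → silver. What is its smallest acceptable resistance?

45000 Ω

Green → 5 (first significant figure)
Black → 0 (second significant figure)
Orange → ×10^3 multiplier
Silver → ±10% tolerance
50 × 1000 = 50000 Ω
Smallest = 50000 × (1 − 10/100) = 45000 Ω.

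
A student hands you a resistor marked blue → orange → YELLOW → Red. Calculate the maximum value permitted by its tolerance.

642600 Ω

Blue → 6 (first significant figure)
Orange → 3 (second significant figure)
Yellow → ×10^4 multiplier
Red → ±2% tolerance
63 × 10000 = 630000 Ω
Maximum = 630000 × (1 + 2/100) = 642600 Ω.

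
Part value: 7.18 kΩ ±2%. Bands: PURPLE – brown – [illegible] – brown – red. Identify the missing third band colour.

7180 Ω = 718 × 10^1.
The third band gives digit 8 of the significand, and 8 is grey.

grey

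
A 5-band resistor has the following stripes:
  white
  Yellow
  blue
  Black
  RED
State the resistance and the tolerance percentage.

White → 9 (first significant figure)
Yellow → 4 (second significant figure)
Blue → 6 (third significant figure)
Black → ×1 multiplier
Red → ±2% tolerance
946 × 1 = 946 Ω

946 Ω ±2%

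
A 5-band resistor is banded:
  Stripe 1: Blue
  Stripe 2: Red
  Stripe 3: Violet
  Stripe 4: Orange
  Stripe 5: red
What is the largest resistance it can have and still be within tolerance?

Blue → 6 (first significant figure)
Red → 2 (second significant figure)
Violet → 7 (third significant figure)
Orange → ×10^3 multiplier
Red → ±2% tolerance
627 × 1000 = 627000 Ω
Largest = 627000 × (1 + 2/100) = 639540 Ω.

639540 Ω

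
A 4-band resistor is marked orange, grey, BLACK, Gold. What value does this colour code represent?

38 Ω

Orange → 3 (first significant figure)
Grey → 8 (second significant figure)
Black → ×1 multiplier
38 × 1 = 38 Ω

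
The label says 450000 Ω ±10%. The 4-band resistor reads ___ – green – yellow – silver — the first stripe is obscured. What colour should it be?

450000 Ω = 45 × 10^4.
The first band gives digit 4 of the significand, and 4 is yellow.

yellow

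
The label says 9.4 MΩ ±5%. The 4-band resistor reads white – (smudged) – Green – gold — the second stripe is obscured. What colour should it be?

yellow

9400000 Ω = 94 × 10^5.
The second band gives digit 4 of the significand, and 4 is yellow.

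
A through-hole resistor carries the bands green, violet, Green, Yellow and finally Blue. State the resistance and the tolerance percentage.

5750000 Ω ±0.25%

Green → 5 (first significant figure)
Violet → 7 (second significant figure)
Green → 5 (third significant figure)
Yellow → ×10^4 multiplier
Blue → ±0.25% tolerance
575 × 10000 = 5750000 Ω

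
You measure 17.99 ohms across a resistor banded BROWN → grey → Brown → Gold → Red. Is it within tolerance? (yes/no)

yes

Brown → 1 (first significant figure)
Grey → 8 (second significant figure)
Brown → 1 (third significant figure)
Gold → ×0.1 multiplier
Red → ±2% tolerance
181 × 0.1 = 18.1 Ω
Allowed range: 17.738 Ω to 18.462 Ω.
17.99 ohms lies inside that range.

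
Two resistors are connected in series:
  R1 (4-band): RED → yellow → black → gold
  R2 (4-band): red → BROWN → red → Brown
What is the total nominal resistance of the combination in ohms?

2124 Ω

R1: red, yellow → 24; black ×1 → 24 Ω.
R2: red, brown → 21; red ×10^2 → 2100 Ω.
Series: 24 + 2100 = 2124 Ω.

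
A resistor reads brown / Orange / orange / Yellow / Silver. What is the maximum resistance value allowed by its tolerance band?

Brown → 1 (first significant figure)
Orange → 3 (second significant figure)
Orange → 3 (third significant figure)
Yellow → ×10^4 multiplier
Silver → ±10% tolerance
133 × 10000 = 1330000 Ω
Maximum = 1330000 × (1 + 10/100) = 1463000 Ω.

1463000 Ω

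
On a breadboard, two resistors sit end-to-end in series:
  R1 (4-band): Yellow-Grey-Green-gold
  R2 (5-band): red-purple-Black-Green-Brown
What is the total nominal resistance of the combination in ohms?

31800000 Ω

R1: yellow, grey → 48; green ×10^5 → 4800000 Ω.
R2: red, violet, black → 270; green ×10^5 → 27000000 Ω.
Series: 4800000 + 27000000 = 31800000 Ω.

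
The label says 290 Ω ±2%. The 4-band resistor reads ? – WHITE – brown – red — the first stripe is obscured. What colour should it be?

red

290 Ω = 29 × 10^1.
The first band gives digit 2 of the significand, and 2 is red.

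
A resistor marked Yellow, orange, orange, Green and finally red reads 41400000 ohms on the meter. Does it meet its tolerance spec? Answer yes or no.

no

Yellow → 4 (first significant figure)
Orange → 3 (second significant figure)
Orange → 3 (third significant figure)
Green → ×10^5 multiplier
Red → ±2% tolerance
433 × 100000 = 43300000 Ω
Allowed range: 42434000 Ω to 44166000 Ω.
41400000 ohms lies outside that range.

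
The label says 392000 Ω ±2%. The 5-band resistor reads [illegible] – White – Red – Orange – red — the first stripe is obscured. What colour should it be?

392000 Ω = 392 × 10^3.
The first band gives digit 3 of the significand, and 3 is orange.

orange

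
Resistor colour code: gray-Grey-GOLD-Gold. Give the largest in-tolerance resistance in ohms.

Grey → 8 (first significant figure)
Grey → 8 (second significant figure)
Gold → ×0.1 multiplier
Gold → ±5% tolerance
88 × 0.1 = 8.8 Ω
Largest = 8.8 × (1 + 5/100) = 9.24 Ω.

9.24 Ω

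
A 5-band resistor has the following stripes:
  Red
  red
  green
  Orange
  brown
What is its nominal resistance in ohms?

Red → 2 (first significant figure)
Red → 2 (second significant figure)
Green → 5 (third significant figure)
Orange → ×10^3 multiplier
225 × 1000 = 225000 Ω

225000 Ω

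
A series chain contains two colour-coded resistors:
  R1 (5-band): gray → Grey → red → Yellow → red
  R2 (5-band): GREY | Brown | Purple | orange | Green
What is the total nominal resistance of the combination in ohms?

R1: grey, grey, red → 882; yellow ×10^4 → 8820000 Ω.
R2: grey, brown, violet → 817; orange ×10^3 → 817000 Ω.
Series: 8820000 + 817000 = 9637000 Ω.

9637000 Ω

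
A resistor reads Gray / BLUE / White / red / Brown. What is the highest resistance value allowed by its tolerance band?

Grey → 8 (first significant figure)
Blue → 6 (second significant figure)
White → 9 (third significant figure)
Red → ×10^2 multiplier
Brown → ±1% tolerance
869 × 100 = 86900 Ω
Highest = 86900 × (1 + 1/100) = 87769 Ω.

87769 Ω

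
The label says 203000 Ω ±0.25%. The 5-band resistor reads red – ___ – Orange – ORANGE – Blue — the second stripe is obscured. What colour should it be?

black

203000 Ω = 203 × 10^3.
The second band gives digit 0 of the significand, and 0 is black.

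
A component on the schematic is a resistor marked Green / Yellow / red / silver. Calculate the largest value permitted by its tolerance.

Green → 5 (first significant figure)
Yellow → 4 (second significant figure)
Red → ×10^2 multiplier
Silver → ±10% tolerance
54 × 100 = 5400 Ω
Largest = 5400 × (1 + 10/100) = 5940 Ω.

5940 Ω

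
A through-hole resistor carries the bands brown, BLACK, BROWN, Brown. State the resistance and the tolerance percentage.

Brown → 1 (first significant figure)
Black → 0 (second significant figure)
Brown → ×10 multiplier
Brown → ±1% tolerance
10 × 10 = 100 Ω

100 Ω ±1%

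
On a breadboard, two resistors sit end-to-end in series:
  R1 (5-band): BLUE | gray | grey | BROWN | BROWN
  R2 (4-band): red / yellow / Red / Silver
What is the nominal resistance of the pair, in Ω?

9280 Ω

R1: blue, grey, grey → 688; brown ×10 → 6880 Ω.
R2: red, yellow → 24; red ×10^2 → 2400 Ω.
Series: 6880 + 2400 = 9280 Ω.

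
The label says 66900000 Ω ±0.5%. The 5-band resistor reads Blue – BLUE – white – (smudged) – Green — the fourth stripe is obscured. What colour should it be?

green

66900000 Ω = 669 × 10^5.
The fourth band is the multiplier, 10^5, which is green.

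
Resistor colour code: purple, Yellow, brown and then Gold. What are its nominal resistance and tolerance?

740 Ω ±5%

Violet → 7 (first significant figure)
Yellow → 4 (second significant figure)
Brown → ×10 multiplier
Gold → ±5% tolerance
74 × 10 = 740 Ω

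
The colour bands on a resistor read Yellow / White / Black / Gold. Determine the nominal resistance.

49 Ω

Yellow → 4 (first significant figure)
White → 9 (second significant figure)
Black → ×1 multiplier
49 × 1 = 49 Ω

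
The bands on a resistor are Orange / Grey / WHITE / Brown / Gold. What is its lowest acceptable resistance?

3695.5 Ω

Orange → 3 (first significant figure)
Grey → 8 (second significant figure)
White → 9 (third significant figure)
Brown → ×10 multiplier
Gold → ±5% tolerance
389 × 10 = 3890 Ω
Lowest = 3890 × (1 − 5/100) = 3695.5 Ω.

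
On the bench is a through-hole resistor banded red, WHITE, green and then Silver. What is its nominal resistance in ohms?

2900000 Ω

Red → 2 (first significant figure)
White → 9 (second significant figure)
Green → ×10^5 multiplier
29 × 100000 = 2900000 Ω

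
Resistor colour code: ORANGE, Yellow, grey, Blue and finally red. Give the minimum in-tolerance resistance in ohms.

341040000 Ω

Orange → 3 (first significant figure)
Yellow → 4 (second significant figure)
Grey → 8 (third significant figure)
Blue → ×10^6 multiplier
Red → ±2% tolerance
348 × 1000000 = 348000000 Ω
Minimum = 348000000 × (1 − 2/100) = 341040000 Ω.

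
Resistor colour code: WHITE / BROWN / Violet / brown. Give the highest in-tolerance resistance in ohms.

919100000 Ω

White → 9 (first significant figure)
Brown → 1 (second significant figure)
Violet → ×10^7 multiplier
Brown → ±1% tolerance
91 × 10000000 = 910000000 Ω
Highest = 910000000 × (1 + 1/100) = 919100000 Ω.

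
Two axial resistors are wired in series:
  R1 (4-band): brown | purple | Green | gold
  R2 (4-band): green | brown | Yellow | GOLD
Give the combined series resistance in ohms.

R1: brown, violet → 17; green ×10^5 → 1700000 Ω.
R2: green, brown → 51; yellow ×10^4 → 510000 Ω.
Series: 1700000 + 510000 = 2210000 Ω.

2210000 Ω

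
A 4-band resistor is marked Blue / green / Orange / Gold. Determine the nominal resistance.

65000 Ω

Blue → 6 (first significant figure)
Green → 5 (second significant figure)
Orange → ×10^3 multiplier
65 × 1000 = 65000 Ω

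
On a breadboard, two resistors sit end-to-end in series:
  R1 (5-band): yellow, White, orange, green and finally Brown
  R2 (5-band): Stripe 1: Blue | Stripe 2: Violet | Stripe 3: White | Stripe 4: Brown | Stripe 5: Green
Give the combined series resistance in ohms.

R1: yellow, white, orange → 493; green ×10^5 → 49300000 Ω.
R2: blue, violet, white → 679; brown ×10 → 6790 Ω.
Series: 49300000 + 6790 = 49306790 Ω.

49306790 Ω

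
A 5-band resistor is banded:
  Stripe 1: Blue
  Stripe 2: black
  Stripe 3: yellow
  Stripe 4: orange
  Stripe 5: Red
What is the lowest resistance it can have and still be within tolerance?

Blue → 6 (first significant figure)
Black → 0 (second significant figure)
Yellow → 4 (third significant figure)
Orange → ×10^3 multiplier
Red → ±2% tolerance
604 × 1000 = 604000 Ω
Lowest = 604000 × (1 − 2/100) = 591920 Ω.

591920 Ω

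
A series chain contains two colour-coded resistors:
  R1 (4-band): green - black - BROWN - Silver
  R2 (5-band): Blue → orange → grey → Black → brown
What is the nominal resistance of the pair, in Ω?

1138 Ω

R1: green, black → 50; brown ×10 → 500 Ω.
R2: blue, orange, grey → 638; black ×1 → 638 Ω.
Series: 500 + 638 = 1138 Ω.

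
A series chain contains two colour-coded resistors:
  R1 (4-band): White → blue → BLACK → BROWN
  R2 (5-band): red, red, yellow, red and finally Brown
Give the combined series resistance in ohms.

22496 Ω

R1: white, blue → 96; black ×1 → 96 Ω.
R2: red, red, yellow → 224; red ×10^2 → 22400 Ω.
Series: 96 + 22400 = 22496 Ω.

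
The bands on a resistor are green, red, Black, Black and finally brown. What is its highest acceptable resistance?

Green → 5 (first significant figure)
Red → 2 (second significant figure)
Black → 0 (third significant figure)
Black → ×1 multiplier
Brown → ±1% tolerance
520 × 1 = 520 Ω
Highest = 520 × (1 + 1/100) = 525.2 Ω.

525.2 Ω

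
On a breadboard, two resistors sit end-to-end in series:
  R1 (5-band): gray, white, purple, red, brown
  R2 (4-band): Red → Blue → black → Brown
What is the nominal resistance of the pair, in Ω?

R1: grey, white, violet → 897; red ×10^2 → 89700 Ω.
R2: red, blue → 26; black ×1 → 26 Ω.
Series: 89700 + 26 = 89726 Ω.

89726 Ω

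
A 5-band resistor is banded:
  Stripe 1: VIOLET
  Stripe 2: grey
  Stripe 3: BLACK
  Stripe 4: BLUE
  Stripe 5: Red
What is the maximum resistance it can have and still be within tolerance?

795600000 Ω

Violet → 7 (first significant figure)
Grey → 8 (second significant figure)
Black → 0 (third significant figure)
Blue → ×10^6 multiplier
Red → ±2% tolerance
780 × 1000000 = 780000000 Ω
Maximum = 780000000 × (1 + 2/100) = 795600000 Ω.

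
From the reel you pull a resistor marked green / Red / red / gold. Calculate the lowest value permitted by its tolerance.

Green → 5 (first significant figure)
Red → 2 (second significant figure)
Red → ×10^2 multiplier
Gold → ±5% tolerance
52 × 100 = 5200 Ω
Lowest = 5200 × (1 − 5/100) = 4940 Ω.

4940 Ω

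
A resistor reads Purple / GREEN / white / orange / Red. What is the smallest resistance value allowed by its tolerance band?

Violet → 7 (first significant figure)
Green → 5 (second significant figure)
White → 9 (third significant figure)
Orange → ×10^3 multiplier
Red → ±2% tolerance
759 × 1000 = 759000 Ω
Smallest = 759000 × (1 − 2/100) = 743820 Ω.

743820 Ω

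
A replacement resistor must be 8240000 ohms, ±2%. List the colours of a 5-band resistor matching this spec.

grey, red, yellow, yellow, red

8240000 Ω = 824 × 10^4.
8 → grey
2 → red
4 → yellow
Multiplier 10^4 → yellow.
±2% tolerance → red.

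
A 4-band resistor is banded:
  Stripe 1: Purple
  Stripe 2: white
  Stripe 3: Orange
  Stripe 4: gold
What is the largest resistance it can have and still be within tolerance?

Violet → 7 (first significant figure)
White → 9 (second significant figure)
Orange → ×10^3 multiplier
Gold → ±5% tolerance
79 × 1000 = 79000 Ω
Largest = 79000 × (1 + 5/100) = 82950 Ω.

82950 Ω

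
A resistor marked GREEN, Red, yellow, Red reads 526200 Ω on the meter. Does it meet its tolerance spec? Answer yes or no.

yes

Green → 5 (first significant figure)
Red → 2 (second significant figure)
Yellow → ×10^4 multiplier
Red → ±2% tolerance
52 × 10000 = 520000 Ω
Allowed range: 509600 Ω to 530400 Ω.
526200 Ω lies inside that range.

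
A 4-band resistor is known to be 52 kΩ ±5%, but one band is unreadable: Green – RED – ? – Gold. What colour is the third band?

orange

52000 Ω = 52 × 10^3.
The third band is the multiplier, 10^3, which is orange.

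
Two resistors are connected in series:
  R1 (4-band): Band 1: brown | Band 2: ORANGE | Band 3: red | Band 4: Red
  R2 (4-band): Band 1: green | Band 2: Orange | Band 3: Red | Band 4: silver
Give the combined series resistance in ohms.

R1: brown, orange → 13; red ×10^2 → 1300 Ω.
R2: green, orange → 53; red ×10^2 → 5300 Ω.
Series: 1300 + 5300 = 6600 Ω.

6600 Ω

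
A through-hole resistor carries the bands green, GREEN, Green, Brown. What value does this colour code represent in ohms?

Green → 5 (first significant figure)
Green → 5 (second significant figure)
Green → ×10^5 multiplier
55 × 100000 = 5500000 Ω

5500000 Ω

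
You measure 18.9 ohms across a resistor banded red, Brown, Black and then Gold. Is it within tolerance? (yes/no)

no

Red → 2 (first significant figure)
Brown → 1 (second significant figure)
Black → ×1 multiplier
Gold → ±5% tolerance
21 × 1 = 21 Ω
Allowed range: 19.95 Ω to 22.05 Ω.
18.9 ohms lies outside that range.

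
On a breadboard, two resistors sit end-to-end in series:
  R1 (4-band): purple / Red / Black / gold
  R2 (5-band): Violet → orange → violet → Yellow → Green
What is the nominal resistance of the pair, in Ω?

7370072 Ω

R1: violet, red → 72; black ×1 → 72 Ω.
R2: violet, orange, violet → 737; yellow ×10^4 → 7370000 Ω.
Series: 72 + 7370000 = 7370072 Ω.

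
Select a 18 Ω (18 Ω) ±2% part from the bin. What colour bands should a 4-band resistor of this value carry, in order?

brown, grey, black, red

18 Ω = 18 × 10^0.
1 → brown
8 → grey
Multiplier 10^0 → black.
±2% tolerance → red.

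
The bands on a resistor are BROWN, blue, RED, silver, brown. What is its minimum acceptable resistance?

Brown → 1 (first significant figure)
Blue → 6 (second significant figure)
Red → 2 (third significant figure)
Silver → ×0.01 multiplier
Brown → ±1% tolerance
162 × 0.01 = 1.62 Ω
Minimum = 1.62 × (1 − 1/100) = 1.6038 Ω.

1.6038 Ω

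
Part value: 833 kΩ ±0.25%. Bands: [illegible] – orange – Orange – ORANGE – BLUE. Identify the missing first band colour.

grey

833000 Ω = 833 × 10^3.
The first band gives digit 8 of the significand, and 8 is grey.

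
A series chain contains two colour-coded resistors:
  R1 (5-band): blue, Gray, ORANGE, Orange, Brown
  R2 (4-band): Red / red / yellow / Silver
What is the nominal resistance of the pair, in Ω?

903000 Ω

R1: blue, grey, orange → 683; orange ×10^3 → 683000 Ω.
R2: red, red → 22; yellow ×10^4 → 220000 Ω.
Series: 683000 + 220000 = 903000 Ω.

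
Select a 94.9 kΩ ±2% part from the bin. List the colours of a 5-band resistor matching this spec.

94900 Ω = 949 × 10^2.
9 → white
4 → yellow
9 → white
Multiplier 10^2 → red.
±2% tolerance → red.

white, yellow, white, red, red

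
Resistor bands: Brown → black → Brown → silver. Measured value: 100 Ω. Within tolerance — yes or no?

Brown → 1 (first significant figure)
Black → 0 (second significant figure)
Brown → ×10 multiplier
Silver → ±10% tolerance
10 × 10 = 100 Ω
Allowed range: 90 Ω to 110 Ω.
100 Ω lies inside that range.

yes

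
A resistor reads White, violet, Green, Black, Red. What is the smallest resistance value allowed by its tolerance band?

955.5 Ω

White → 9 (first significant figure)
Violet → 7 (second significant figure)
Green → 5 (third significant figure)
Black → ×1 multiplier
Red → ±2% tolerance
975 × 1 = 975 Ω
Smallest = 975 × (1 − 2/100) = 955.5 Ω.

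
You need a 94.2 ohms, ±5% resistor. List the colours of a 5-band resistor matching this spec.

white, yellow, red, gold, gold

94.2 Ω = 942 × 10^-1.
9 → white
4 → yellow
2 → red
Multiplier 10^-1 → gold.
±5% tolerance → gold.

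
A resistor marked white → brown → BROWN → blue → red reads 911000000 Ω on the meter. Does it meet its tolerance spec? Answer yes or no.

White → 9 (first significant figure)
Brown → 1 (second significant figure)
Brown → 1 (third significant figure)
Blue → ×10^6 multiplier
Red → ±2% tolerance
911 × 1000000 = 911000000 Ω
Allowed range: 892780000 Ω to 929220000 Ω.
911000000 Ω lies inside that range.

yes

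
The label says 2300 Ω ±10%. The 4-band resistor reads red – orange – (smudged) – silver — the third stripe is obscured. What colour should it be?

red

2300 Ω = 23 × 10^2.
The third band is the multiplier, 10^2, which is red.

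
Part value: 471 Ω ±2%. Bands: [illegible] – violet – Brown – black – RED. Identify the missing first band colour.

471 Ω = 471 × 10^0.
The first band gives digit 4 of the significand, and 4 is yellow.

yellow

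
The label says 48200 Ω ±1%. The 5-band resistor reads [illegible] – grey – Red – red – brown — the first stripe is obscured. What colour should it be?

yellow

48200 Ω = 482 × 10^2.
The first band gives digit 4 of the significand, and 4 is yellow.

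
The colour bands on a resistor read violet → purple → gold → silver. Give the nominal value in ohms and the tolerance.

Violet → 7 (first significant figure)
Violet → 7 (second significant figure)
Gold → ×0.1 multiplier
Silver → ±10% tolerance
77 × 0.1 = 7.7 Ω

7.7 Ω ±10%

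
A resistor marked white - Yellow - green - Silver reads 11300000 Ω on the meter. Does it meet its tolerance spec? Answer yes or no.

White → 9 (first significant figure)
Yellow → 4 (second significant figure)
Green → ×10^5 multiplier
Silver → ±10% tolerance
94 × 100000 = 9400000 Ω
Allowed range: 8460000 Ω to 10340000 Ω.
11300000 Ω lies outside that range.

no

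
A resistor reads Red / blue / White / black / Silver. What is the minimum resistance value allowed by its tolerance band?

242.1 Ω

Red → 2 (first significant figure)
Blue → 6 (second significant figure)
White → 9 (third significant figure)
Black → ×1 multiplier
Silver → ±10% tolerance
269 × 1 = 269 Ω
Minimum = 269 × (1 − 10/100) = 242.1 Ω.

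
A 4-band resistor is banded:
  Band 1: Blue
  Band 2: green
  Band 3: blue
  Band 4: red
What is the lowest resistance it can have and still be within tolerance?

63700000 Ω

Blue → 6 (first significant figure)
Green → 5 (second significant figure)
Blue → ×10^6 multiplier
Red → ±2% tolerance
65 × 1000000 = 65000000 Ω
Lowest = 65000000 × (1 − 2/100) = 63700000 Ω.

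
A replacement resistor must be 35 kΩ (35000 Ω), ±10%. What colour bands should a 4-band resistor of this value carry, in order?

orange, green, orange, silver

35000 Ω = 35 × 10^3.
3 → orange
5 → green
Multiplier 10^3 → orange.
±10% tolerance → silver.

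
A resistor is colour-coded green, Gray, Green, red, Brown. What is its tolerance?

±1%

The last band, brown, is the tolerance band.
Brown corresponds to ±1%.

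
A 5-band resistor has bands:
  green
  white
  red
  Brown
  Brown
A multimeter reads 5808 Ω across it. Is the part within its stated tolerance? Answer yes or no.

no

Green → 5 (first significant figure)
White → 9 (second significant figure)
Red → 2 (third significant figure)
Brown → ×10 multiplier
Brown → ±1% tolerance
592 × 10 = 5920 Ω
Allowed range: 5860.8 Ω to 5979.2 Ω.
5808 Ω lies outside that range.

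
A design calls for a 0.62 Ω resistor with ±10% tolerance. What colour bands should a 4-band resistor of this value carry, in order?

blue, red, silver, silver

0.62 Ω = 62 × 10^-2.
6 → blue
2 → red
Multiplier 10^-2 → silver.
±10% tolerance → silver.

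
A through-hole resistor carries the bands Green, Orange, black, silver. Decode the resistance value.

53 Ω

Green → 5 (first significant figure)
Orange → 3 (second significant figure)
Black → ×1 multiplier
53 × 1 = 53 Ω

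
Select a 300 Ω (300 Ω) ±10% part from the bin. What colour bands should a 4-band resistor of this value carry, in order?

300 Ω = 30 × 10^1.
3 → orange
0 → black
Multiplier 10^1 → brown.
±10% tolerance → silver.

orange, black, brown, silver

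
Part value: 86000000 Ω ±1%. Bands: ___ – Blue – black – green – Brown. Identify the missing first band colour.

grey

86000000 Ω = 860 × 10^5.
The first band gives digit 8 of the significand, and 8 is grey.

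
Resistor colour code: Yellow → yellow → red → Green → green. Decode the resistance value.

44200000 Ω

Yellow → 4 (first significant figure)
Yellow → 4 (second significant figure)
Red → 2 (third significant figure)
Green → ×10^5 multiplier
442 × 100000 = 44200000 Ω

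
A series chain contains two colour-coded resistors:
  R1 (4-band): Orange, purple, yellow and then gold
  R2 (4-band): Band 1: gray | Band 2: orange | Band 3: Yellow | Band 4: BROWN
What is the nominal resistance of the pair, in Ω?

1200000 Ω

R1: orange, violet → 37; yellow ×10^4 → 370000 Ω.
R2: grey, orange → 83; yellow ×10^4 → 830000 Ω.
Series: 370000 + 830000 = 1200000 Ω.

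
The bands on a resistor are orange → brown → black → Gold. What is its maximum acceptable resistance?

Orange → 3 (first significant figure)
Brown → 1 (second significant figure)
Black → ×1 multiplier
Gold → ±5% tolerance
31 × 1 = 31 Ω
Maximum = 31 × (1 + 5/100) = 32.55 Ω.

32.55 Ω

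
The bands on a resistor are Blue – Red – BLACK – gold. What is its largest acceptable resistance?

Blue → 6 (first significant figure)
Red → 2 (second significant figure)
Black → ×1 multiplier
Gold → ±5% tolerance
62 × 1 = 62 Ω
Largest = 62 × (1 + 5/100) = 65.1 Ω.

65.1 Ω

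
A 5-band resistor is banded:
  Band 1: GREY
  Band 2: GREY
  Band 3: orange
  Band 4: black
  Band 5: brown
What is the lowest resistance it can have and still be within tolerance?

Grey → 8 (first significant figure)
Grey → 8 (second significant figure)
Orange → 3 (third significant figure)
Black → ×1 multiplier
Brown → ±1% tolerance
883 × 1 = 883 Ω
Lowest = 883 × (1 − 1/100) = 874.17 Ω.

874.17 Ω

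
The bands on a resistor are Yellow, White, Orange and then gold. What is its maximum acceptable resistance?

Yellow → 4 (first significant figure)
White → 9 (second significant figure)
Orange → ×10^3 multiplier
Gold → ±5% tolerance
49 × 1000 = 49000 Ω
Maximum = 49000 × (1 + 5/100) = 51450 Ω.

51450 Ω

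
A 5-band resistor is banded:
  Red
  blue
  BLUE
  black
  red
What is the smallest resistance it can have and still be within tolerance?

260.68 Ω

Red → 2 (first significant figure)
Blue → 6 (second significant figure)
Blue → 6 (third significant figure)
Black → ×1 multiplier
Red → ±2% tolerance
266 × 1 = 266 Ω
Smallest = 266 × (1 − 2/100) = 260.68 Ω.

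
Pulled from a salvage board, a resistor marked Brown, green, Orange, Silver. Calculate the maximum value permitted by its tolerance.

16500 Ω

Brown → 1 (first significant figure)
Green → 5 (second significant figure)
Orange → ×10^3 multiplier
Silver → ±10% tolerance
15 × 1000 = 15000 Ω
Maximum = 15000 × (1 + 10/100) = 16500 Ω.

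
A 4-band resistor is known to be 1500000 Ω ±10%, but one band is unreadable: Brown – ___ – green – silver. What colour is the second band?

1500000 Ω = 15 × 10^5.
The second band gives digit 5 of the significand, and 5 is green.

green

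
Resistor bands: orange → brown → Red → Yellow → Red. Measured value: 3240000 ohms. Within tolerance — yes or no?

no

Orange → 3 (first significant figure)
Brown → 1 (second significant figure)
Red → 2 (third significant figure)
Yellow → ×10^4 multiplier
Red → ±2% tolerance
312 × 10000 = 3120000 Ω
Allowed range: 3057600 Ω to 3182400 Ω.
3240000 ohms lies outside that range.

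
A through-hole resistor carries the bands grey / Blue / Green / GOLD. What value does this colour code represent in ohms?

Grey → 8 (first significant figure)
Blue → 6 (second significant figure)
Green → ×10^5 multiplier
86 × 100000 = 8600000 Ω

8600000 Ω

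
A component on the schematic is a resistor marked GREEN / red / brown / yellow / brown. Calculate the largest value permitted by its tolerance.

5262100 Ω

Green → 5 (first significant figure)
Red → 2 (second significant figure)
Brown → 1 (third significant figure)
Yellow → ×10^4 multiplier
Brown → ±1% tolerance
521 × 10000 = 5210000 Ω
Largest = 5210000 × (1 + 1/100) = 5262100 Ω.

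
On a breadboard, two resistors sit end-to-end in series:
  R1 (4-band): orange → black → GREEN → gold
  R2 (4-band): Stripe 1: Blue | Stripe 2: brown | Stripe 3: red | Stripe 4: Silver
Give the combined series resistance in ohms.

R1: orange, black → 30; green ×10^5 → 3000000 Ω.
R2: blue, brown → 61; red ×10^2 → 6100 Ω.
Series: 3000000 + 6100 = 3006100 Ω.

3006100 Ω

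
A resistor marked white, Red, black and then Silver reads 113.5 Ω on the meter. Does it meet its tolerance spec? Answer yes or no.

no

White → 9 (first significant figure)
Red → 2 (second significant figure)
Black → ×1 multiplier
Silver → ±10% tolerance
92 × 1 = 92 Ω
Allowed range: 82.8 Ω to 101.2 Ω.
113.5 Ω lies outside that range.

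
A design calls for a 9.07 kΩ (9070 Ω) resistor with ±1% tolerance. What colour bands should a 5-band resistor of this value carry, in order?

9070 Ω = 907 × 10^1.
9 → white
0 → black
7 → violet
Multiplier 10^1 → brown.
±1% tolerance → brown.

white, black, violet, brown, brown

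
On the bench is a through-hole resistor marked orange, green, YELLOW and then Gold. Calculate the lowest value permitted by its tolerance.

332500 Ω

Orange → 3 (first significant figure)
Green → 5 (second significant figure)
Yellow → ×10^4 multiplier
Gold → ±5% tolerance
35 × 10000 = 350000 Ω
Lowest = 350000 × (1 − 5/100) = 332500 Ω.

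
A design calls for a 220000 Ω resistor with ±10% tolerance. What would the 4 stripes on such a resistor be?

220000 Ω = 22 × 10^4.
2 → red
2 → red
Multiplier 10^4 → yellow.
±10% tolerance → silver.

red, red, yellow, silver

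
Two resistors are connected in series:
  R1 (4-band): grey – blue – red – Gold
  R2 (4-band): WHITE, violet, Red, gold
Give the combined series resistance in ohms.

18300 Ω

R1: grey, blue → 86; red ×10^2 → 8600 Ω.
R2: white, violet → 97; red ×10^2 → 9700 Ω.
Series: 8600 + 9700 = 18300 Ω.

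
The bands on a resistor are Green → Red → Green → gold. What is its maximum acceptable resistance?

5460000 Ω

Green → 5 (first significant figure)
Red → 2 (second significant figure)
Green → ×10^5 multiplier
Gold → ±5% tolerance
52 × 100000 = 5200000 Ω
Maximum = 5200000 × (1 + 5/100) = 5460000 Ω.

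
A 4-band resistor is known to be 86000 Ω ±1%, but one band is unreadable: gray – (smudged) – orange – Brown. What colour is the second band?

blue

86000 Ω = 86 × 10^3.
The second band gives digit 6 of the significand, and 6 is blue.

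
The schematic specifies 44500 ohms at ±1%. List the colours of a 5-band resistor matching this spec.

44500 Ω = 445 × 10^2.
4 → yellow
4 → yellow
5 → green
Multiplier 10^2 → red.
±1% tolerance → brown.

yellow, yellow, green, red, brown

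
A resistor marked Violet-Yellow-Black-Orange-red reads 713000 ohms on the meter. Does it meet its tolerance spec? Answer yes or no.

no

Violet → 7 (first significant figure)
Yellow → 4 (second significant figure)
Black → 0 (third significant figure)
Orange → ×10^3 multiplier
Red → ±2% tolerance
740 × 1000 = 740000 Ω
Allowed range: 725200 Ω to 754800 Ω.
713000 ohms lies outside that range.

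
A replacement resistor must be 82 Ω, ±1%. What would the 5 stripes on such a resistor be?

grey, red, black, gold, brown

82 Ω = 820 × 10^-1.
8 → grey
2 → red
0 → black
Multiplier 10^-1 → gold.
±1% tolerance → brown.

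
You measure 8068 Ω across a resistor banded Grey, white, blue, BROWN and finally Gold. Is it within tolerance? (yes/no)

no

Grey → 8 (first significant figure)
White → 9 (second significant figure)
Blue → 6 (third significant figure)
Brown → ×10 multiplier
Gold → ±5% tolerance
896 × 10 = 8960 Ω
Allowed range: 8512 Ω to 9408 Ω.
8068 Ω lies outside that range.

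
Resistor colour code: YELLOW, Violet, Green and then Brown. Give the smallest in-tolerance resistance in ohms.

Yellow → 4 (first significant figure)
Violet → 7 (second significant figure)
Green → ×10^5 multiplier
Brown → ±1% tolerance
47 × 100000 = 4700000 Ω
Smallest = 4700000 × (1 − 1/100) = 4653000 Ω.

4653000 Ω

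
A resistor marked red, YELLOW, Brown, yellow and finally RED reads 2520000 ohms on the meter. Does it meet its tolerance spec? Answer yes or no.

no

Red → 2 (first significant figure)
Yellow → 4 (second significant figure)
Brown → 1 (third significant figure)
Yellow → ×10^4 multiplier
Red → ±2% tolerance
241 × 10000 = 2410000 Ω
Allowed range: 2361800 Ω to 2458200 Ω.
2520000 ohms lies outside that range.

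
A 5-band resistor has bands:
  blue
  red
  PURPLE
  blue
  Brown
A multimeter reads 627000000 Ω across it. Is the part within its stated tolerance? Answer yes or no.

yes

Blue → 6 (first significant figure)
Red → 2 (second significant figure)
Violet → 7 (third significant figure)
Blue → ×10^6 multiplier
Brown → ±1% tolerance
627 × 1000000 = 627000000 Ω
Allowed range: 620730000 Ω to 633270000 Ω.
627000000 Ω lies inside that range.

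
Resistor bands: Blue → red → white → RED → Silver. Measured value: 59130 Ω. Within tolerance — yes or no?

Blue → 6 (first significant figure)
Red → 2 (second significant figure)
White → 9 (third significant figure)
Red → ×10^2 multiplier
Silver → ±10% tolerance
629 × 100 = 62900 Ω
Allowed range: 56610 Ω to 69190 Ω.
59130 Ω lies inside that range.

yes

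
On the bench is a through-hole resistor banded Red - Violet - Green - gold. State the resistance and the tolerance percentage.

2700000 Ω ±5%

Red → 2 (first significant figure)
Violet → 7 (second significant figure)
Green → ×10^5 multiplier
Gold → ±5% tolerance
27 × 100000 = 2700000 Ω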